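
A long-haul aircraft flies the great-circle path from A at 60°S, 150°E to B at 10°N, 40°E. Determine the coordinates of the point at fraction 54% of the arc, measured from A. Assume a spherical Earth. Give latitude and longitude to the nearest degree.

Convert each endpoint to a unit vector on the sphere (x = cos φ cos λ, y = cos φ sin λ, z = sin φ).
The central angle between the endpoints is δ = arccos(p₁·p₂) ≈ 1.895 rad (108.6°).
Interpolate at f = 0.54 with slerp weights a = sin((1−f)δ)/sin δ ≈ 0.808, b = sin(fδ)/sin δ ≈ 0.901.
p = a·p₁ + b·p₂ ≈ (0.330, 0.772, -0.543); φ = arcsin(p_z) ≈ -32.89°, λ = atan2(p_y, p_x) ≈ 66.86°.

≈ 33°S, 67°E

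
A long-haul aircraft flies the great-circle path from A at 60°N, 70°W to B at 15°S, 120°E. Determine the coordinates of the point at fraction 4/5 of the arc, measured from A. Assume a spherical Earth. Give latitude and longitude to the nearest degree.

Convert each endpoint to a unit vector on the sphere (x = cos φ cos λ, y = cos φ sin λ, z = sin φ).
The central angle between the endpoints is δ = arccos(p₁·p₂) ≈ 2.346 rad (134.4°).
Interpolate at f = 4/5 with slerp weights a = sin((1−f)δ)/sin δ ≈ 0.633, b = sin(fδ)/sin δ ≈ 1.335.
p = a·p₁ + b·p₂ ≈ (-0.536, 0.819, 0.203); φ = arcsin(p_z) ≈ 11.69°, λ = atan2(p_y, p_x) ≈ 123.22°.

≈ 12°N, 123°E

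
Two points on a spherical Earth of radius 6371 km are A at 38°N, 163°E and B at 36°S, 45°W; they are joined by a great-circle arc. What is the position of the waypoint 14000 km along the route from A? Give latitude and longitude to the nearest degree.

≈ 24°S, 79°W

Convert each endpoint to a unit vector on the sphere (x = cos φ cos λ, y = cos φ sin λ, z = sin φ).
The central angle between the endpoints is δ = arccos(p₁·p₂) ≈ 2.751 rad (157.6°). The total great-circle distance is δ·R ≈ 2.751 × 6371 ≈ 17528 km, so the target fraction is f = 14000/17528 ≈ 0.799.
Interpolate at f ≈ 0.799 with slerp weights a = sin((1−f)δ)/sin δ ≈ 1.382, b = sin(fδ)/sin δ ≈ 2.129.
p = a·p₁ + b·p₂ ≈ (0.176, -0.899, -0.400); φ = arcsin(p_z) ≈ -23.60°, λ = atan2(p_y, p_x) ≈ -78.91°.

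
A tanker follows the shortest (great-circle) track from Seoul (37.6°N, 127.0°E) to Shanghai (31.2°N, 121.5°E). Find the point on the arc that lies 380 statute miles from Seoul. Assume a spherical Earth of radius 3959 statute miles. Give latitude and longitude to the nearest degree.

≈ (33°N, 123°E)

From cos δ = sin φ₁ sin φ₂ + cos φ₁ cos φ₂ cos Δλ, the central angle is δ ≈ 0.137 rad (7.8°). The total great-circle distance is δ·R ≈ 0.137 × 3959 ≈ 542 mi, so the target fraction is f = 380/542 ≈ 0.701.
Interpolate at f ≈ 0.701 with slerp weights a = sin((1−f)δ)/sin δ ≈ 0.300, b = sin(fδ)/sin δ ≈ 0.702.
p = a·p₁ + b·p₂ ≈ (-0.457, 0.702, 0.547); φ = arcsin(p_z) ≈ 33.14°, λ = atan2(p_y, p_x) ≈ 123.06°.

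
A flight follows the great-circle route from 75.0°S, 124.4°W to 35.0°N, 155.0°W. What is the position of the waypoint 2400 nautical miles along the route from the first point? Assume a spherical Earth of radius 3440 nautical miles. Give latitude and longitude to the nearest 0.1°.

Convert each endpoint to a unit vector on the sphere (x = cos φ cos λ, y = cos φ sin λ, z = sin φ).
The central angle between the endpoints is δ = arccos(p₁·p₂) ≈ 1.951 rad (111.8°). The total great-circle distance is δ·R ≈ 1.951 × 3440 ≈ 6713 nmi, so the target fraction is f = 2400/6713 ≈ 0.358.
Interpolate at f ≈ 0.358 with slerp weights a = sin((1−f)δ)/sin δ ≈ 1.023, b = sin(fδ)/sin δ ≈ 0.692.
p = a·p₁ + b·p₂ ≈ (-0.663, -0.458, -0.592); φ = arcsin(p_z) ≈ -36.28°, λ = atan2(p_y, p_x) ≈ -145.37°.

≈ 36.3°S, 145.4°W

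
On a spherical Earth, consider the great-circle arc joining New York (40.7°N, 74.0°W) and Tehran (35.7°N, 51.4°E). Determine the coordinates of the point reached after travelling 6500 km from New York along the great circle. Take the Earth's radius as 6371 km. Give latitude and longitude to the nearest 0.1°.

≈ (55.6°N, 18.0°E)

The haversine formula gives a central angle δ ≈ 1.547 rad (88.6°) between the endpoints. The total great-circle distance is δ·R ≈ 1.547 × 6371 ≈ 9855 km, so the target fraction is f = 6500/9855 ≈ 0.660.
Interpolate at f ≈ 0.660 with slerp weights a = sin((1−f)δ)/sin δ ≈ 0.503, b = sin(fδ)/sin δ ≈ 0.852.
p = a·p₁ + b·p₂ ≈ (0.537, 0.175, 0.825); φ = arcsin(p_z) ≈ 55.62°, λ = atan2(p_y, p_x) ≈ 18.01°.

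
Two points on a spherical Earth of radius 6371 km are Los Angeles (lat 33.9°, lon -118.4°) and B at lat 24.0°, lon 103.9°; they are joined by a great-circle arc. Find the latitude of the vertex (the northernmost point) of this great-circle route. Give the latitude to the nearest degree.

The great circle lies in the plane with unit normal n̂ = (p₁ × p₂)/|p₁ × p₂|.
Here n̂_z ≈ -0.541; the vertex latitude is φ_max = arccos|n̂_z| ≈ 57.2°.
Check via Clairaut: cos φ_max = |cos φ₁| · sin C = cos(33.9°)·sin(40.7°) ≈ 0.541, again giving ≈ 57.2°.

≈ 57°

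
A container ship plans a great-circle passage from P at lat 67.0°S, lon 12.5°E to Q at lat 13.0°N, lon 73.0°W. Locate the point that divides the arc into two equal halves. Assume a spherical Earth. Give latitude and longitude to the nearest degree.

≈ lat 33°S, lon 52°W

Write both endpoints as unit vectors p₁, p₂ with components (cos φ cos λ, cos φ sin λ, sin φ).
The central angle between the endpoints is δ = arccos(p₁·p₂) ≈ 1.749 rad (100.2°).
Interpolate at f = 1/2 with slerp weights a = sin((1−f)δ)/sin δ ≈ 0.780, b = sin(fδ)/sin δ ≈ 0.780.
p = a·p₁ + b·p₂ ≈ (0.519, -0.660, -0.542); φ = arcsin(p_z) ≈ -32.83°, λ = atan2(p_y, p_x) ≈ -51.81°.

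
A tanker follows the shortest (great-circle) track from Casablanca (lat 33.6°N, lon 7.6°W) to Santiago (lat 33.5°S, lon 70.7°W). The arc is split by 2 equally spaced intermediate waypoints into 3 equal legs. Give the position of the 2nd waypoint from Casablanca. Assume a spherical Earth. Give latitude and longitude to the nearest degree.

The haversine formula gives a central angle δ ≈ 1.562 rad (89.5°) between the endpoints.
Interpolate at f = 2/3 with slerp weights a = sin((1−f)δ)/sin δ ≈ 0.497, b = sin(fδ)/sin δ ≈ 0.863.
p = a·p₁ + b·p₂ ≈ (0.649, -0.734, -0.201); φ = arcsin(p_z) ≈ -11.60°, λ = atan2(p_y, p_x) ≈ -48.54°.

≈ lat 12°S, lon 49°W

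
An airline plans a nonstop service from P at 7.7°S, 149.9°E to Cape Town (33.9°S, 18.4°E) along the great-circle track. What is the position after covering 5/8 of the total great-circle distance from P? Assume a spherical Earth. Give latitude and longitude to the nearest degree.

≈ 45°S, 75°E

Convert each endpoint to a unit vector on the sphere (x = cos φ cos λ, y = cos φ sin λ, z = sin φ).
The central angle between the endpoints is δ = arccos(p₁·p₂) ≈ 2.060 rad (118.1°).
Interpolate at f = 5/8 with slerp weights a = sin((1−f)δ)/sin δ ≈ 0.791, b = sin(fδ)/sin δ ≈ 1.088.
p = a·p₁ + b·p₂ ≈ (0.179, 0.678, -0.713); φ = arcsin(p_z) ≈ -45.47°, λ = atan2(p_y, p_x) ≈ 75.23°.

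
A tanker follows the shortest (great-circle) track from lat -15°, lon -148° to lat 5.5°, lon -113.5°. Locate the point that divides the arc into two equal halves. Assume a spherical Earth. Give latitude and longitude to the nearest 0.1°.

Write both endpoints as unit vectors p₁, p₂ with components (cos φ cos λ, cos φ sin λ, sin φ).
The central angle between the endpoints is δ = arccos(p₁·p₂) ≈ 0.696 rad (39.9°).
Interpolate at f = 1/2 with slerp weights a = sin((1−f)δ)/sin δ ≈ 0.532, b = sin(fδ)/sin δ ≈ 0.532.
p = a·p₁ + b·p₂ ≈ (-0.647, -0.758, -0.087); φ = arcsin(p_z) ≈ -4.97°, λ = atan2(p_y, p_x) ≈ -130.48°.

≈ lat -5.0°, lon -130.5°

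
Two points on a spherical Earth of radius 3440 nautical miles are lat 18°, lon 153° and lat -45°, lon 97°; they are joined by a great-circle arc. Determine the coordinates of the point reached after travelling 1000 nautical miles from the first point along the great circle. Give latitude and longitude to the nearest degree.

≈ lat 4°, lon 143°

Convert each endpoint to a unit vector on the sphere (x = cos φ cos λ, y = cos φ sin λ, z = sin φ).
The central angle between the endpoints is δ = arccos(p₁·p₂) ≈ 1.413 rad (80.9°). The total great-circle distance is δ·R ≈ 1.413 × 3440 ≈ 4859 nmi, so the target fraction is f = 1000/4859 ≈ 0.206.
Interpolate at f ≈ 0.206 with slerp weights a = sin((1−f)δ)/sin δ ≈ 0.912, b = sin(fδ)/sin δ ≈ 0.290.
p = a·p₁ + b·p₂ ≈ (-0.798, 0.598, 0.077); φ = arcsin(p_z) ≈ 4.40°, λ = atan2(p_y, p_x) ≈ 143.17°.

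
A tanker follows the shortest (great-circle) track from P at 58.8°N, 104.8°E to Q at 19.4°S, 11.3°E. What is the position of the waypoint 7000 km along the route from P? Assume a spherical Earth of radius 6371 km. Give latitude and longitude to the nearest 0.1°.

Convert each endpoint to a unit vector on the sphere (x = cos φ cos λ, y = cos φ sin λ, z = sin φ).
The central angle between the endpoints is δ = arccos(p₁·p₂) ≈ 1.890 rad (108.3°). The total great-circle distance is δ·R ≈ 1.890 × 6371 ≈ 12042 km, so the target fraction is f = 7000/12042 ≈ 0.581.
Interpolate at f ≈ 0.581 with slerp weights a = sin((1−f)δ)/sin δ ≈ 0.749, b = sin(fδ)/sin δ ≈ 0.938.
p = a·p₁ + b·p₂ ≈ (0.769, 0.549, 0.329); φ = arcsin(p_z) ≈ 19.22°, λ = atan2(p_y, p_x) ≈ 35.52°.

≈ 19.2°N, 35.5°E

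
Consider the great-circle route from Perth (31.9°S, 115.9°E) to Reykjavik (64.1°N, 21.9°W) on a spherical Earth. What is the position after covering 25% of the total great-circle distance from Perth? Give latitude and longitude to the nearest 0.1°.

Convert each endpoint to a unit vector on the sphere (x = cos φ cos λ, y = cos φ sin λ, z = sin φ).
The central angle between the endpoints is δ = arccos(p₁·p₂) ≈ 2.419 rad (138.6°).
Interpolate at f = 0.25 with slerp weights a = sin((1−f)δ)/sin δ ≈ 1.467, b = sin(fδ)/sin δ ≈ 0.860.
p = a·p₁ + b·p₂ ≈ (-0.196, 0.981, -0.002); φ = arcsin(p_z) ≈ -0.12°, λ = atan2(p_y, p_x) ≈ 101.29°.

≈ 0.1°S, 101.3°E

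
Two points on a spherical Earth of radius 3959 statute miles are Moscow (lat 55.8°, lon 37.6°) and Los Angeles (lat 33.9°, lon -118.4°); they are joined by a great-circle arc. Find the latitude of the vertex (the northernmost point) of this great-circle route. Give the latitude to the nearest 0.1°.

≈ 79.1°

The great circle lies in the plane with unit normal n̂ = (p₁ × p₂)/|p₁ × p₂|.
Here n̂_z ≈ -0.190; the vertex latitude is φ_max = arccos|n̂_z| ≈ 79.1°.
Check via Clairaut: cos φ_max = |cos φ₁| · sin C = cos(55.8°)·sin(19.7°) ≈ 0.190, again giving ≈ 79.1°.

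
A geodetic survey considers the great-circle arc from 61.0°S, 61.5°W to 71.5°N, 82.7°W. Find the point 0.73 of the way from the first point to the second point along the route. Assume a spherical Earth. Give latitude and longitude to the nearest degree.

≈ 36°N, 73°W

From cos δ = sin φ₁ sin φ₂ + cos φ₁ cos φ₂ cos Δλ, the central angle is δ ≈ 2.327 rad (133.3°).
Interpolate at f = 0.73 with slerp weights a = sin((1−f)δ)/sin δ ≈ 0.808, b = sin(fδ)/sin δ ≈ 1.363.
p = a·p₁ + b·p₂ ≈ (0.242, -0.773, 0.586); φ = arcsin(p_z) ≈ 35.89°, λ = atan2(p_y, p_x) ≈ -72.63°.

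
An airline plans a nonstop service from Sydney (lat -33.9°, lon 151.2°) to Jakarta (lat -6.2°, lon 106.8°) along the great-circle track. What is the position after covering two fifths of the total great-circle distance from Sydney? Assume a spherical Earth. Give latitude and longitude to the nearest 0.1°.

≈ lat -24.3°, lon 131.3°

From cos δ = sin φ₁ sin φ₂ + cos φ₁ cos φ₂ cos Δλ, the central angle is δ ≈ 0.863 rad (49.5°).
Interpolate at f = 2/5 with slerp weights a = sin((1−f)δ)/sin δ ≈ 0.652, b = sin(fδ)/sin δ ≈ 0.445.
p = a·p₁ + b·p₂ ≈ (-0.602, 0.684, -0.411); φ = arcsin(p_z) ≈ -24.30°, λ = atan2(p_y, p_x) ≈ 131.33°.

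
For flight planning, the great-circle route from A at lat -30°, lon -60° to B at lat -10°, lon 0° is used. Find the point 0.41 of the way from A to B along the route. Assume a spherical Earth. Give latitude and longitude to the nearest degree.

≈ lat -25°, lon -33°

From cos δ = sin φ₁ sin φ₂ + cos φ₁ cos φ₂ cos Δλ, the central angle is δ ≈ 1.032 rad (59.1°).
Interpolate at f = 0.41 with slerp weights a = sin((1−f)δ)/sin δ ≈ 0.666, b = sin(fδ)/sin δ ≈ 0.478.
p = a·p₁ + b·p₂ ≈ (0.760, -0.500, -0.416); φ = arcsin(p_z) ≈ -24.60°, λ = atan2(p_y, p_x) ≈ -33.34°.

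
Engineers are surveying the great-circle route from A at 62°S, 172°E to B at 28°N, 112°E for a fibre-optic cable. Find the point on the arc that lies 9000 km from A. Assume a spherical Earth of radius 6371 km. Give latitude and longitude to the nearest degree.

Convert each endpoint to a unit vector on the sphere (x = cos φ cos λ, y = cos φ sin λ, z = sin φ).
The central angle between the endpoints is δ = arccos(p₁·p₂) ≈ 1.780 rad (102.0°). The total great-circle distance is δ·R ≈ 1.780 × 6371 ≈ 11338 km, so the target fraction is f = 9000/11338 ≈ 0.794.
Interpolate at f ≈ 0.794 with slerp weights a = sin((1−f)δ)/sin δ ≈ 0.367, b = sin(fδ)/sin δ ≈ 1.009.
p = a·p₁ + b·p₂ ≈ (-0.504, 0.850, 0.150); φ = arcsin(p_z) ≈ 8.63°, λ = atan2(p_y, p_x) ≈ 120.67°.

≈ 9°N, 121°E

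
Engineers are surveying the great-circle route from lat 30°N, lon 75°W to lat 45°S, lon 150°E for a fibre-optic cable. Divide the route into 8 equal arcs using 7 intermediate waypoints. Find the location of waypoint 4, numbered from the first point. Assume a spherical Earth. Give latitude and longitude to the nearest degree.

≈ lat 18°S, lon 129°W

Convert each endpoint to a unit vector on the sphere (x = cos φ cos λ, y = cos φ sin λ, z = sin φ).
The central angle between the endpoints is δ = arccos(p₁·p₂) ≈ 2.476 rad (141.9°).
Interpolate at f = 4/8 with slerp weights a = sin((1−f)δ)/sin δ ≈ 1.531, b = sin(fδ)/sin δ ≈ 1.531.
p = a·p₁ + b·p₂ ≈ (-0.594, -0.739, -0.317); φ = arcsin(p_z) ≈ -18.48°, λ = atan2(p_y, p_x) ≈ -128.79°.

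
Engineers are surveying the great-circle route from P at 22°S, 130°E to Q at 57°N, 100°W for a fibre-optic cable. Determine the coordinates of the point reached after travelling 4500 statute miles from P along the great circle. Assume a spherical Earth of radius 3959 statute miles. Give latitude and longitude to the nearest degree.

≈ 33°N, 166°E

Convert each endpoint to a unit vector on the sphere (x = cos φ cos λ, y = cos φ sin λ, z = sin φ).
The central angle between the endpoints is δ = arccos(p₁·p₂) ≈ 2.264 rad (129.7°). The total great-circle distance is δ·R ≈ 2.264 × 3959 ≈ 8962 mi, so the target fraction is f = 4500/8962 ≈ 0.502.
Interpolate at f ≈ 0.502 with slerp weights a = sin((1−f)δ)/sin δ ≈ 1.174, b = sin(fδ)/sin δ ≈ 1.179.
p = a·p₁ + b·p₂ ≈ (-0.811, 0.201, 0.549); φ = arcsin(p_z) ≈ 33.31°, λ = atan2(p_y, p_x) ≈ 166.06°.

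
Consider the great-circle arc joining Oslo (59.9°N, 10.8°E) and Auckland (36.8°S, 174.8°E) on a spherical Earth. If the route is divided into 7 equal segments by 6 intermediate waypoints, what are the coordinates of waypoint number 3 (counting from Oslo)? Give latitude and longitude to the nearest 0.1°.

≈ 47.8°N, 146.0°E

Write both endpoints as unit vectors p₁, p₂ with components (cos φ cos λ, cos φ sin λ, sin φ).
The central angle between the endpoints is δ = arccos(p₁·p₂) ≈ 2.700 rad (154.7°).
Interpolate at f = 3/7 with slerp weights a = sin((1−f)δ)/sin δ ≈ 2.341, b = sin(fδ)/sin δ ≈ 2.145.
p = a·p₁ + b·p₂ ≈ (-0.557, 0.376, 0.741); φ = arcsin(p_z) ≈ 47.79°, λ = atan2(p_y, p_x) ≈ 146.00°.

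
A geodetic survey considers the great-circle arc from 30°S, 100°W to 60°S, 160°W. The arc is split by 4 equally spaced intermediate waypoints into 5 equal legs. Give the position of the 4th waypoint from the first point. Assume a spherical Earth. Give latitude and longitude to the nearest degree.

From cos δ = sin φ₁ sin φ₂ + cos φ₁ cos φ₂ cos Δλ, the central angle is δ ≈ 0.864 rad (49.5°).
Interpolate at f = 4/5 with slerp weights a = sin((1−f)δ)/sin δ ≈ 0.226, b = sin(fδ)/sin δ ≈ 0.838.
p = a·p₁ + b·p₂ ≈ (-0.428, -0.336, -0.839); φ = arcsin(p_z) ≈ -57.03°, λ = atan2(p_y, p_x) ≈ -141.84°.

≈ 57°S, 142°W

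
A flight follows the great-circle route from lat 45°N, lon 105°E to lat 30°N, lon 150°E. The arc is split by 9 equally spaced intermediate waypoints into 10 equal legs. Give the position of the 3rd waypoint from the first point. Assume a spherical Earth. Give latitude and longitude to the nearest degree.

Convert each endpoint to a unit vector on the sphere (x = cos φ cos λ, y = cos φ sin λ, z = sin φ).
The central angle between the endpoints is δ = arccos(p₁·p₂) ≈ 0.666 rad (38.1°).
Interpolate at f = 3/10 with slerp weights a = sin((1−f)δ)/sin δ ≈ 0.727, b = sin(fδ)/sin δ ≈ 0.321.
p = a·p₁ + b·p₂ ≈ (-0.374, 0.636, 0.675); φ = arcsin(p_z) ≈ 42.45°, λ = atan2(p_y, p_x) ≈ 120.46°.

≈ lat 42°N, lon 120°E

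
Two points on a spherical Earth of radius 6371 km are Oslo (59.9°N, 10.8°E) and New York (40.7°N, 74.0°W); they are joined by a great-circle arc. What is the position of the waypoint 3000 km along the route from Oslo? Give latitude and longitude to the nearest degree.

Write both endpoints as unit vectors p₁, p₂ with components (cos φ cos λ, cos φ sin λ, sin φ).
The central angle between the endpoints is δ = arccos(p₁·p₂) ≈ 0.929 rad (53.2°). The total great-circle distance is δ·R ≈ 0.929 × 6371 ≈ 5919 km, so the target fraction is f = 3000/5919 ≈ 0.507.
Interpolate at f ≈ 0.507 with slerp weights a = sin((1−f)δ)/sin δ ≈ 0.552, b = sin(fδ)/sin δ ≈ 0.566.
p = a·p₁ + b·p₂ ≈ (0.390, -0.361, 0.847); φ = arcsin(p_z) ≈ 57.89°, λ = atan2(p_y, p_x) ≈ -42.75°.

≈ (58°N, 43°W)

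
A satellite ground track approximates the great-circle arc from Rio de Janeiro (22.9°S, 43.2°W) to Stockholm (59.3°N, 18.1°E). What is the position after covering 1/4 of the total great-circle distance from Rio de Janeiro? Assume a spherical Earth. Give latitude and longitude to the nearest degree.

Convert each endpoint to a unit vector on the sphere (x = cos φ cos λ, y = cos φ sin λ, z = sin φ).
The central angle between the endpoints is δ = arccos(p₁·p₂) ≈ 1.680 rad (96.2°).
Interpolate at f = 1/4 with slerp weights a = sin((1−f)δ)/sin δ ≈ 0.958, b = sin(fδ)/sin δ ≈ 0.410.
p = a·p₁ + b·p₂ ≈ (0.842, -0.539, -0.020); φ = arcsin(p_z) ≈ -1.15°, λ = atan2(p_y, p_x) ≈ -32.61°.

≈ 1°S, 33°W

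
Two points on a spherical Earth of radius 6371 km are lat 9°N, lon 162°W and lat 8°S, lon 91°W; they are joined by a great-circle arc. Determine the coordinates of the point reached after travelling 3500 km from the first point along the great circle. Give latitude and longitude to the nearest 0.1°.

The haversine formula gives a central angle δ ≈ 1.270 rad (72.7°) between the endpoints. The total great-circle distance is δ·R ≈ 1.270 × 6371 ≈ 8089 km, so the target fraction is f = 3500/8089 ≈ 0.433.
Interpolate at f ≈ 0.433 with slerp weights a = sin((1−f)δ)/sin δ ≈ 0.691, b = sin(fδ)/sin δ ≈ 0.547.
p = a·p₁ + b·p₂ ≈ (-0.658, -0.752, 0.032); φ = arcsin(p_z) ≈ 1.83°, λ = atan2(p_y, p_x) ≈ -131.19°.

≈ lat 1.8°N, lon 131.2°W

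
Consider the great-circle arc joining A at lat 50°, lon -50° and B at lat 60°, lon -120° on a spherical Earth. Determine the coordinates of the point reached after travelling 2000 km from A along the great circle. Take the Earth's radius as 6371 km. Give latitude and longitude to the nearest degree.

Write both endpoints as unit vectors p₁, p₂ with components (cos φ cos λ, cos φ sin λ, sin φ).
The central angle between the endpoints is δ = arccos(p₁·p₂) ≈ 0.687 rad (39.3°). The total great-circle distance is δ·R ≈ 0.687 × 6371 ≈ 4375 km, so the target fraction is f = 2000/4375 ≈ 0.457.
Interpolate at f ≈ 0.457 with slerp weights a = sin((1−f)δ)/sin δ ≈ 0.574, b = sin(fδ)/sin δ ≈ 0.487.
p = a·p₁ + b·p₂ ≈ (0.116, -0.494, 0.862); φ = arcsin(p_z) ≈ 59.53°, λ = atan2(p_y, p_x) ≈ -76.82°.

≈ lat 60°, lon -77°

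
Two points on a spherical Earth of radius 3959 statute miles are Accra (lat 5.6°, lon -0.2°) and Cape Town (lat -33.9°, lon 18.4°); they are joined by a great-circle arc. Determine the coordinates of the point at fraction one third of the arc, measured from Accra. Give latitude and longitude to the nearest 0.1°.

≈ lat -7.7°, lon 5.4°

Convert each endpoint to a unit vector on the sphere (x = cos φ cos λ, y = cos φ sin λ, z = sin φ).
The central angle between the endpoints is δ = arccos(p₁·p₂) ≈ 0.755 rad (43.2°).
Interpolate at f = 1/3 with slerp weights a = sin((1−f)δ)/sin δ ≈ 0.704, b = sin(fδ)/sin δ ≈ 0.363.
p = a·p₁ + b·p₂ ≈ (0.987, 0.093, -0.134); φ = arcsin(p_z) ≈ -7.70°, λ = atan2(p_y, p_x) ≈ 5.37°.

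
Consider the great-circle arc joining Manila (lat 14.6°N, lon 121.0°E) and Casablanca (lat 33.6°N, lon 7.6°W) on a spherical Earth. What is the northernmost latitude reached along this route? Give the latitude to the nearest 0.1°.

The great circle lies in the plane with unit normal n̂ = (p₁ × p₂)/|p₁ × p₂|.
Here n̂_z ≈ -0.676; the vertex latitude is φ_max = arccos|n̂_z| ≈ 47.5°.

≈ 47.5°N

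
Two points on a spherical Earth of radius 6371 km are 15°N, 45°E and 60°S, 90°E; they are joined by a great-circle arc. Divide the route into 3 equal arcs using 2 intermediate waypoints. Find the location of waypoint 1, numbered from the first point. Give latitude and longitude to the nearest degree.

From cos δ = sin φ₁ sin φ₂ + cos φ₁ cos φ₂ cos Δλ, the central angle is δ ≈ 1.453 rad (83.3°).
Interpolate at f = 1/3 with slerp weights a = sin((1−f)δ)/sin δ ≈ 0.830, b = sin(fδ)/sin δ ≈ 0.469.
p = a·p₁ + b·p₂ ≈ (0.567, 0.801, -0.191); φ = arcsin(p_z) ≈ -11.03°, λ = atan2(p_y, p_x) ≈ 54.72°.

≈ 11°S, 55°E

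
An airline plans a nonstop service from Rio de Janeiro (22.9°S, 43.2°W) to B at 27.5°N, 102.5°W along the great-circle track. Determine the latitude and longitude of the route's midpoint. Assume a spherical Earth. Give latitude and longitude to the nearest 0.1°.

≈ 2.6°N, 72.2°W

Write both endpoints as unit vectors p₁, p₂ with components (cos φ cos λ, cos φ sin λ, sin φ).
The central angle between the endpoints is δ = arccos(p₁·p₂) ≈ 1.331 rad (76.3°).
Interpolate at f = 1/2 with slerp weights a = sin((1−f)δ)/sin δ ≈ 0.636, b = sin(fδ)/sin δ ≈ 0.636.
p = a·p₁ + b·p₂ ≈ (0.305, -0.951, 0.046); φ = arcsin(p_z) ≈ 2.65°, λ = atan2(p_y, p_x) ≈ -72.23°.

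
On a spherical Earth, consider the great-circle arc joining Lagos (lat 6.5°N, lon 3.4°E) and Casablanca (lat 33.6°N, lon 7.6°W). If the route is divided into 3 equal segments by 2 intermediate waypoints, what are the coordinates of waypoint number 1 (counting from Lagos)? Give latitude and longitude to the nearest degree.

Convert each endpoint to a unit vector on the sphere (x = cos φ cos λ, y = cos φ sin λ, z = sin φ).
The central angle between the endpoints is δ = arccos(p₁·p₂) ≈ 0.505 rad (29.0°).
Interpolate at f = 1/3 with slerp weights a = sin((1−f)δ)/sin δ ≈ 0.683, b = sin(fδ)/sin δ ≈ 0.346.
p = a·p₁ + b·p₂ ≈ (0.963, 0.002, 0.269); φ = arcsin(p_z) ≈ 15.60°, λ = atan2(p_y, p_x) ≈ 0.12°.

≈ lat 16°N, lon 0°E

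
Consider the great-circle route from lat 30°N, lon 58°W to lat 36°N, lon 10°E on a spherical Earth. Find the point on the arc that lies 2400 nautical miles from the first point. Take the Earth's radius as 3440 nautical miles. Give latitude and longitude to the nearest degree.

From cos δ = sin φ₁ sin φ₂ + cos φ₁ cos φ₂ cos Δλ, the central angle is δ ≈ 0.981 rad (56.2°). The total great-circle distance is δ·R ≈ 0.981 × 3440 ≈ 3374 nmi, so the target fraction is f = 2400/3374 ≈ 0.711.
Interpolate at f ≈ 0.711 with slerp weights a = sin((1−f)δ)/sin δ ≈ 0.336, b = sin(fδ)/sin δ ≈ 0.773.
p = a·p₁ + b·p₂ ≈ (0.770, -0.138, 0.623); φ = arcsin(p_z) ≈ 38.50°, λ = atan2(p_y, p_x) ≈ -10.18°.

≈ lat 39°N, lon 10°W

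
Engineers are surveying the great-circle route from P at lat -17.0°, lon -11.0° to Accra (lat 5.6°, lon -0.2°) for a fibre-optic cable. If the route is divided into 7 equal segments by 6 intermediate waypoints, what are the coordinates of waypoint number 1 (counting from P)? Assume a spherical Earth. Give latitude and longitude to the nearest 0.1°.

≈ lat -13.8°, lon -9.4°

Convert each endpoint to a unit vector on the sphere (x = cos φ cos λ, y = cos φ sin λ, z = sin φ).
The central angle between the endpoints is δ = arccos(p₁·p₂) ≈ 0.436 rad (25.0°).
Interpolate at f = 1/7 with slerp weights a = sin((1−f)δ)/sin δ ≈ 0.864, b = sin(fδ)/sin δ ≈ 0.147.
p = a·p₁ + b·p₂ ≈ (0.958, -0.158, -0.238); φ = arcsin(p_z) ≈ -13.79°, λ = atan2(p_y, p_x) ≈ -9.38°.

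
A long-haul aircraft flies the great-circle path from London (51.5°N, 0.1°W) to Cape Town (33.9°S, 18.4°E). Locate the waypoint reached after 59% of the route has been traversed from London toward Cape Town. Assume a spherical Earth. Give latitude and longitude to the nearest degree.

≈ 1°N, 12°E

Convert each endpoint to a unit vector on the sphere (x = cos φ cos λ, y = cos φ sin λ, z = sin φ).
The central angle between the endpoints is δ = arccos(p₁·p₂) ≈ 1.517 rad (86.9°).
Interpolate at f = 0.59 with slerp weights a = sin((1−f)δ)/sin δ ≈ 0.584, b = sin(fδ)/sin δ ≈ 0.781.
p = a·p₁ + b·p₂ ≈ (0.979, 0.204, 0.021); φ = arcsin(p_z) ≈ 1.19°, λ = atan2(p_y, p_x) ≈ 11.78°.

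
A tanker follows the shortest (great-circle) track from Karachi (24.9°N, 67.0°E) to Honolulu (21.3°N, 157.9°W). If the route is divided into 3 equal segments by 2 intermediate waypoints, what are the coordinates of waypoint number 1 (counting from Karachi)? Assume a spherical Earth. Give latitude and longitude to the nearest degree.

Convert each endpoint to a unit vector on the sphere (x = cos φ cos λ, y = cos φ sin λ, z = sin φ).
The central angle between the endpoints is δ = arccos(p₁·p₂) ≈ 2.033 rad (116.5°).
Interpolate at f = 1/3 with slerp weights a = sin((1−f)δ)/sin δ ≈ 1.091, b = sin(fδ)/sin δ ≈ 0.700.
p = a·p₁ + b·p₂ ≈ (-0.218, 0.666, 0.714); φ = arcsin(p_z) ≈ 45.55°, λ = atan2(p_y, p_x) ≈ 108.12°.

≈ 46°N, 108°E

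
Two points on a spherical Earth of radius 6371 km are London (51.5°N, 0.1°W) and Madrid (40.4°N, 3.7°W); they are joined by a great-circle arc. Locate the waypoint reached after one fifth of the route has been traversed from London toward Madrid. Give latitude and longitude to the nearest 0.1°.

≈ 49.3°N, 0.9°W

Convert each endpoint to a unit vector on the sphere (x = cos φ cos λ, y = cos φ sin λ, z = sin φ).
The central angle between the endpoints is δ = arccos(p₁·p₂) ≈ 0.199 rad (11.4°).
Interpolate at f = 1/5 with slerp weights a = sin((1−f)δ)/sin δ ≈ 0.802, b = sin(fδ)/sin δ ≈ 0.201.
p = a·p₁ + b·p₂ ≈ (0.652, -0.011, 0.758); φ = arcsin(p_z) ≈ 49.29°, λ = atan2(p_y, p_x) ≈ -0.95°.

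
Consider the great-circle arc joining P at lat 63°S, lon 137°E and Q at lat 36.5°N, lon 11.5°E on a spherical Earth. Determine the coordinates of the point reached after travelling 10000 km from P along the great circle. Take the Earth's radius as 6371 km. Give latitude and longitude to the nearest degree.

≈ lat 6°S, lon 36°E

The haversine formula gives a central angle δ ≈ 2.407 rad (137.9°) between the endpoints. The total great-circle distance is δ·R ≈ 2.407 × 6371 ≈ 15333 km, so the target fraction is f = 10000/15333 ≈ 0.652.
Interpolate at f ≈ 0.652 with slerp weights a = sin((1−f)δ)/sin δ ≈ 1.108, b = sin(fδ)/sin δ ≈ 1.491.
p = a·p₁ + b·p₂ ≈ (0.807, 0.582, -0.100); φ = arcsin(p_z) ≈ -5.73°, λ = atan2(p_y, p_x) ≈ 35.80°.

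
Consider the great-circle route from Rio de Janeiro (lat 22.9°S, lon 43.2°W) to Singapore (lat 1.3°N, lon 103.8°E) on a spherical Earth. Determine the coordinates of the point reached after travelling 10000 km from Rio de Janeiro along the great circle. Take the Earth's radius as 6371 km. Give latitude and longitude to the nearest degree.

The haversine formula gives a central angle δ ≈ 2.467 rad (141.4°) between the endpoints. The total great-circle distance is δ·R ≈ 2.467 × 6371 ≈ 15720 km, so the target fraction is f = 10000/15720 ≈ 0.636.
Interpolate at f ≈ 0.636 with slerp weights a = sin((1−f)δ)/sin δ ≈ 1.253, b = sin(fδ)/sin δ ≈ 1.602.
p = a·p₁ + b·p₂ ≈ (0.459, 0.765, -0.451); φ = arcsin(p_z) ≈ -26.81°, λ = atan2(p_y, p_x) ≈ 59.04°.

≈ lat 27°S, lon 59°E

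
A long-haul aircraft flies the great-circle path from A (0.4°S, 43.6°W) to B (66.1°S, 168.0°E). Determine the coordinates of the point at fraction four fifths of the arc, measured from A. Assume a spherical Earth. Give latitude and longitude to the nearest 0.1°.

≈ (76.8°S, 125.8°W)

Write both endpoints as unit vectors p₁, p₂ with components (cos φ cos λ, cos φ sin λ, sin φ).
The central angle between the endpoints is δ = arccos(p₁·p₂) ≈ 1.916 rad (109.8°).
Interpolate at f = 4/5 with slerp weights a = sin((1−f)δ)/sin δ ≈ 0.397, b = sin(fδ)/sin δ ≈ 1.062.
p = a·p₁ + b·p₂ ≈ (-0.133, -0.185, -0.974); φ = arcsin(p_z) ≈ -76.85°, λ = atan2(p_y, p_x) ≈ -125.79°.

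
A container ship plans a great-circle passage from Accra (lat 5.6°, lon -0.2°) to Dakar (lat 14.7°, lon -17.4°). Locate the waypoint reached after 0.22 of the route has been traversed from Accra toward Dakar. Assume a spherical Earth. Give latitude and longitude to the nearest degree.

Convert each endpoint to a unit vector on the sphere (x = cos φ cos λ, y = cos φ sin λ, z = sin φ).
The central angle between the endpoints is δ = arccos(p₁·p₂) ≈ 0.335 rad (19.2°).
Interpolate at f = 0.22 with slerp weights a = sin((1−f)δ)/sin δ ≈ 0.786, b = sin(fδ)/sin δ ≈ 0.224.
p = a·p₁ + b·p₂ ≈ (0.989, -0.068, 0.134); φ = arcsin(p_z) ≈ 7.67°, λ = atan2(p_y, p_x) ≈ -3.91°.

≈ lat 8°, lon -4°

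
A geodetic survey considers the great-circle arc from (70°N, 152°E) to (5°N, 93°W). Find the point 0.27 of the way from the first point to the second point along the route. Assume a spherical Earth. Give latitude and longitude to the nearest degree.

≈ (66°N, 138°W)

The haversine formula gives a central angle δ ≈ 1.633 rad (93.6°) between the endpoints.
Interpolate at f = 0.27 with slerp weights a = sin((1−f)δ)/sin δ ≈ 0.931, b = sin(fδ)/sin δ ≈ 0.428.
p = a·p₁ + b·p₂ ≈ (-0.303, -0.276, 0.912); φ = arcsin(p_z) ≈ 65.79°, λ = atan2(p_y, p_x) ≈ -137.72°.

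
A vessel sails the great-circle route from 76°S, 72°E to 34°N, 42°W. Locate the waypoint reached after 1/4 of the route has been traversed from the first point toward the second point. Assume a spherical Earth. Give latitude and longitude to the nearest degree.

Convert each endpoint to a unit vector on the sphere (x = cos φ cos λ, y = cos φ sin λ, z = sin φ).
The central angle between the endpoints is δ = arccos(p₁·p₂) ≈ 2.245 rad (128.6°).
Interpolate at f = 1/4 with slerp weights a = sin((1−f)δ)/sin δ ≈ 1.272, b = sin(fδ)/sin δ ≈ 0.681.
p = a·p₁ + b·p₂ ≈ (0.515, -0.085, -0.853); φ = arcsin(p_z) ≈ -58.55°, λ = atan2(p_y, p_x) ≈ -9.41°.

≈ 59°S, 9°W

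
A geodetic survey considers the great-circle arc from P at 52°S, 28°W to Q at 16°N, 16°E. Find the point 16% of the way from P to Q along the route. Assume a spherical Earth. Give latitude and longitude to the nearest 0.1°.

Write both endpoints as unit vectors p₁, p₂ with components (cos φ cos λ, cos φ sin λ, sin φ).
The central angle between the endpoints is δ = arccos(p₁·p₂) ≈ 1.361 rad (78.0°).
Interpolate at f = 0.16 with slerp weights a = sin((1−f)δ)/sin δ ≈ 0.930, b = sin(fδ)/sin δ ≈ 0.221.
p = a·p₁ + b·p₂ ≈ (0.710, -0.210, -0.672); φ = arcsin(p_z) ≈ -42.24°, λ = atan2(p_y, p_x) ≈ -16.51°.

≈ 42.2°S, 16.5°W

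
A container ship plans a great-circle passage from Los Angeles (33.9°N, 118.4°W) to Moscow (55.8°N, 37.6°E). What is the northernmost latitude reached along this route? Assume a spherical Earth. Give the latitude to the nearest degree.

The great circle lies in the plane with unit normal n̂ = (p₁ × p₂)/|p₁ × p₂|.
Here n̂_z ≈ +0.190; the vertex latitude is φ_max = arccos|n̂_z| ≈ 79.1°.
Check via Clairaut: cos φ_max = |cos φ₁| · sin C = cos(33.9°)·sin(13.2°) ≈ 0.190, again giving ≈ 79.1°.

≈ 79°N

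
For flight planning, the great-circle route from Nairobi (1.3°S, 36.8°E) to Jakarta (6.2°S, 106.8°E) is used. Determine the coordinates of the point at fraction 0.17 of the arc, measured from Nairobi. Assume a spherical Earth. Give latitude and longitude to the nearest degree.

Convert each endpoint to a unit vector on the sphere (x = cos φ cos λ, y = cos φ sin λ, z = sin φ).
The central angle between the endpoints is δ = arccos(p₁·p₂) ≈ 1.221 rad (70.0°).
Interpolate at f = 0.17 with slerp weights a = sin((1−f)δ)/sin δ ≈ 0.903, b = sin(fδ)/sin δ ≈ 0.219.
p = a·p₁ + b·p₂ ≈ (0.660, 0.750, -0.044); φ = arcsin(p_z) ≈ -2.53°, λ = atan2(p_y, p_x) ≈ 48.64°.

≈ (3°S, 49°E)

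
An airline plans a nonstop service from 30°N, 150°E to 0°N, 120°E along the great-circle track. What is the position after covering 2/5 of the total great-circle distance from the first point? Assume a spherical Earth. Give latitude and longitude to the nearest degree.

From cos δ = sin φ₁ sin φ₂ + cos φ₁ cos φ₂ cos Δλ, the central angle is δ ≈ 0.723 rad (41.4°).
Interpolate at f = 2/5 with slerp weights a = sin((1−f)δ)/sin δ ≈ 0.635, b = sin(fδ)/sin δ ≈ 0.431.
p = a·p₁ + b·p₂ ≈ (-0.692, 0.648, 0.318); φ = arcsin(p_z) ≈ 18.52°, λ = atan2(p_y, p_x) ≈ 136.86°.

≈ 19°N, 137°E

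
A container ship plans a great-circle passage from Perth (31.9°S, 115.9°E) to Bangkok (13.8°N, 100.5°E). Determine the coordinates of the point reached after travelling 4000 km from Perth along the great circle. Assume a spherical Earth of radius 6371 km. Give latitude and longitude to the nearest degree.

Convert each endpoint to a unit vector on the sphere (x = cos φ cos λ, y = cos φ sin λ, z = sin φ).
The central angle between the endpoints is δ = arccos(p₁·p₂) ≈ 0.838 rad (48.0°). The total great-circle distance is δ·R ≈ 0.838 × 6371 ≈ 5340 km, so the target fraction is f = 4000/5340 ≈ 0.749.
Interpolate at f ≈ 0.749 with slerp weights a = sin((1−f)δ)/sin δ ≈ 0.281, b = sin(fδ)/sin δ ≈ 0.790.
p = a·p₁ + b·p₂ ≈ (-0.244, 0.969, 0.040); φ = arcsin(p_z) ≈ 2.30°, λ = atan2(p_y, p_x) ≈ 104.13°.

≈ 2°N, 104°E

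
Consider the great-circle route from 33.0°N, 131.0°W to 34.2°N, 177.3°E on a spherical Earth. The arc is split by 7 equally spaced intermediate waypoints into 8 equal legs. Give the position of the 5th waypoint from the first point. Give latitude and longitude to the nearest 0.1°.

The haversine formula gives a central angle δ ≈ 0.744 rad (42.6°) between the endpoints.
Interpolate at f = 5/8 with slerp weights a = sin((1−f)δ)/sin δ ≈ 0.407, b = sin(fδ)/sin δ ≈ 0.662.
p = a·p₁ + b·p₂ ≈ (-0.771, -0.232, 0.594); φ = arcsin(p_z) ≈ 36.41°, λ = atan2(p_y, p_x) ≈ -163.28°.

≈ 36.4°N, 163.3°W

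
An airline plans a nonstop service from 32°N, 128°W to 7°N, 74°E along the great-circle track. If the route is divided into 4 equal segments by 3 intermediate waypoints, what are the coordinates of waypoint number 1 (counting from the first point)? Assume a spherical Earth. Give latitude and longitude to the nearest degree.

Convert each endpoint to a unit vector on the sphere (x = cos φ cos λ, y = cos φ sin λ, z = sin φ).
The central angle between the endpoints is δ = arccos(p₁·p₂) ≈ 2.369 rad (135.7°).
Interpolate at f = 1/4 with slerp weights a = sin((1−f)δ)/sin δ ≈ 1.402, b = sin(fδ)/sin δ ≈ 0.799.
p = a·p₁ + b·p₂ ≈ (-0.513, -0.174, 0.840); φ = arcsin(p_z) ≈ 57.18°, λ = atan2(p_y, p_x) ≈ -161.25°.

≈ 57°N, 161°W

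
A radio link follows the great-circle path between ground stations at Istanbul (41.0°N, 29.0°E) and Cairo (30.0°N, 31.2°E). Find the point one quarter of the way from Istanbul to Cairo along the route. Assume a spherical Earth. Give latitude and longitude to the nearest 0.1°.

≈ 38.3°N, 29.6°E

Convert each endpoint to a unit vector on the sphere (x = cos φ cos λ, y = cos φ sin λ, z = sin φ).
The central angle between the endpoints is δ = arccos(p₁·p₂) ≈ 0.194 rad (11.1°).
Interpolate at f = 1/4 with slerp weights a = sin((1−f)δ)/sin δ ≈ 0.752, b = sin(fδ)/sin δ ≈ 0.251.
p = a·p₁ + b·p₂ ≈ (0.683, 0.388, 0.619); φ = arcsin(p_z) ≈ 38.25°, λ = atan2(p_y, p_x) ≈ 29.61°.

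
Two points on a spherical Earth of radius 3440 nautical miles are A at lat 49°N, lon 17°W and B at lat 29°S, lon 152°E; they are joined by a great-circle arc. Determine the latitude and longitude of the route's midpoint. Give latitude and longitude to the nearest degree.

Write both endpoints as unit vectors p₁, p₂ with components (cos φ cos λ, cos φ sin λ, sin φ).
The central angle between the endpoints is δ = arccos(p₁·p₂) ≈ 2.763 rad (158.3°).
Interpolate at f = 1/2 with slerp weights a = sin((1−f)δ)/sin δ ≈ 2.657, b = sin(fδ)/sin δ ≈ 2.657.
p = a·p₁ + b·p₂ ≈ (-0.385, 0.581, 0.717); φ = arcsin(p_z) ≈ 45.81°, λ = atan2(p_y, p_x) ≈ 123.51°.

≈ lat 46°N, lon 124°E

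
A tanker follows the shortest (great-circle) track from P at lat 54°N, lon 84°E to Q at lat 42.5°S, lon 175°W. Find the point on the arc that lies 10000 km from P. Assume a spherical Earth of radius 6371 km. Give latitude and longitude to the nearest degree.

Write both endpoints as unit vectors p₁, p₂ with components (cos φ cos λ, cos φ sin λ, sin φ).
The central angle between the endpoints is δ = arccos(p₁·p₂) ≈ 2.251 rad (129.0°). The total great-circle distance is δ·R ≈ 2.251 × 6371 ≈ 14344 km, so the target fraction is f = 10000/14344 ≈ 0.697.
Interpolate at f ≈ 0.697 with slerp weights a = sin((1−f)δ)/sin δ ≈ 0.811, b = sin(fδ)/sin δ ≈ 1.287.
p = a·p₁ + b·p₂ ≈ (-0.895, 0.391, -0.213); φ = arcsin(p_z) ≈ -12.32°, λ = atan2(p_y, p_x) ≈ 156.39°.

≈ lat 12°S, lon 156°E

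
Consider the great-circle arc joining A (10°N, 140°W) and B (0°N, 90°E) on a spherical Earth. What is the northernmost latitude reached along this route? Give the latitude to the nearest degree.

≈ 13°N

The great circle lies in the plane with unit normal n̂ = (p₁ × p₂)/|p₁ × p₂|.
Here n̂_z ≈ -0.975; the vertex latitude is φ_max = arccos|n̂_z| ≈ 13.0°.
Check via Clairaut: cos φ_max = |cos φ₁| · sin C = cos(10.0°)·sin(81.7°) ≈ 0.975, again giving ≈ 13.0°.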